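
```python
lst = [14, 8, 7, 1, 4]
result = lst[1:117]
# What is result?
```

lst has length 5. The slice lst[1:117] selects indices [1, 2, 3, 4] (1->8, 2->7, 3->1, 4->4), giving [8, 7, 1, 4].

[8, 7, 1, 4]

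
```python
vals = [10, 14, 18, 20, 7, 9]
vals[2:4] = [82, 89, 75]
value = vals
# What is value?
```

vals starts as [10, 14, 18, 20, 7, 9] (length 6). The slice vals[2:4] covers indices [2, 3] with values [18, 20]. Replacing that slice with [82, 89, 75] (different length) produces [10, 14, 82, 89, 75, 7, 9].

[10, 14, 82, 89, 75, 7, 9]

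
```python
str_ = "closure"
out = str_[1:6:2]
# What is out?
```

str_ has length 7. The slice str_[1:6:2] selects indices [1, 3, 5] (1->'l', 3->'s', 5->'r'), giving 'lsr'.

'lsr'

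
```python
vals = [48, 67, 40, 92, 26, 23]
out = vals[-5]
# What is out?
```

vals has length 6. Negative index -5 maps to positive index 6 + (-5) = 1. vals[1] = 67.

67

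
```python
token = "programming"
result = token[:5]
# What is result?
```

token has length 11. The slice token[:5] selects indices [0, 1, 2, 3, 4] (0->'p', 1->'r', 2->'o', 3->'g', 4->'r'), giving 'progr'.

'progr'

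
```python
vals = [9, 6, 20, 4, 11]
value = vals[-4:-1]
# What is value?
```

vals has length 5. The slice vals[-4:-1] selects indices [1, 2, 3] (1->6, 2->20, 3->4), giving [6, 20, 4].

[6, 20, 4]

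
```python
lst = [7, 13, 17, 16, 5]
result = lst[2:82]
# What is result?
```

lst has length 5. The slice lst[2:82] selects indices [2, 3, 4] (2->17, 3->16, 4->5), giving [17, 16, 5].

[17, 16, 5]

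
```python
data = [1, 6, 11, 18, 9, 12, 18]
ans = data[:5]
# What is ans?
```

data has length 7. The slice data[:5] selects indices [0, 1, 2, 3, 4] (0->1, 1->6, 2->11, 3->18, 4->9), giving [1, 6, 11, 18, 9].

[1, 6, 11, 18, 9]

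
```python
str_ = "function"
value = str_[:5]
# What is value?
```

str_ has length 8. The slice str_[:5] selects indices [0, 1, 2, 3, 4] (0->'f', 1->'u', 2->'n', 3->'c', 4->'t'), giving 'funct'.

'funct'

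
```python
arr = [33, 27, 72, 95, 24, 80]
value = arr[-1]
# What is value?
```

arr has length 6. Negative index -1 maps to positive index 6 + (-1) = 5. arr[5] = 80.

80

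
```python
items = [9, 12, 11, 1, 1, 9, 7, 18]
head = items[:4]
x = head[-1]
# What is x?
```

items has length 8. The slice items[:4] selects indices [0, 1, 2, 3] (0->9, 1->12, 2->11, 3->1), giving [9, 12, 11, 1]. So head = [9, 12, 11, 1]. Then head[-1] = 1.

1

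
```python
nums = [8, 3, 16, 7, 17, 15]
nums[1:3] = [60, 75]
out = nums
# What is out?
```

nums starts as [8, 3, 16, 7, 17, 15] (length 6). The slice nums[1:3] covers indices [1, 2] with values [3, 16]. Replacing that slice with [60, 75] (same length) produces [8, 60, 75, 7, 17, 15].

[8, 60, 75, 7, 17, 15]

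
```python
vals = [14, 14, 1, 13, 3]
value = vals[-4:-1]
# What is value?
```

vals has length 5. The slice vals[-4:-1] selects indices [1, 2, 3] (1->14, 2->1, 3->13), giving [14, 1, 13].

[14, 1, 13]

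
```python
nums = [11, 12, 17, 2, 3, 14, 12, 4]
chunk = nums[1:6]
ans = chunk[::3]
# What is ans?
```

nums has length 8. The slice nums[1:6] selects indices [1, 2, 3, 4, 5] (1->12, 2->17, 3->2, 4->3, 5->14), giving [12, 17, 2, 3, 14]. So chunk = [12, 17, 2, 3, 14]. chunk has length 5. The slice chunk[::3] selects indices [0, 3] (0->12, 3->3), giving [12, 3].

[12, 3]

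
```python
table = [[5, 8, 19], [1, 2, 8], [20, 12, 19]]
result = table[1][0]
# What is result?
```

table[1] = [1, 2, 8]. Taking column 0 of that row yields 1.

1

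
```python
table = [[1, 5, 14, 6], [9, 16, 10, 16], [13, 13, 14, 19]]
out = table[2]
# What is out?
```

table has 3 rows. Row 2 is [13, 13, 14, 19].

[13, 13, 14, 19]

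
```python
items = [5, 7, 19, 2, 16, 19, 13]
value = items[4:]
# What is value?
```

items has length 7. The slice items[4:] selects indices [4, 5, 6] (4->16, 5->19, 6->13), giving [16, 19, 13].

[16, 19, 13]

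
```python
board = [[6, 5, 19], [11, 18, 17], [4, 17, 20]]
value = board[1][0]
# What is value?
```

board[1] = [11, 18, 17]. Taking column 0 of that row yields 11.

11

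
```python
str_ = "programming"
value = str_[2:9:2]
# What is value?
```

str_ has length 11. The slice str_[2:9:2] selects indices [2, 4, 6, 8] (2->'o', 4->'r', 6->'m', 8->'i'), giving 'ormi'.

'ormi'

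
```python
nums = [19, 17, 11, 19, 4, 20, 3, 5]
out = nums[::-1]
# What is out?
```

nums has length 8. The slice nums[::-1] selects indices [7, 6, 5, 4, 3, 2, 1, 0] (7->5, 6->3, 5->20, 4->4, 3->19, 2->11, 1->17, 0->19), giving [5, 3, 20, 4, 19, 11, 17, 19].

[5, 3, 20, 4, 19, 11, 17, 19]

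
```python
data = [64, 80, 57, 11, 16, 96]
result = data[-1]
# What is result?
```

data has length 6. Negative index -1 maps to positive index 6 + (-1) = 5. data[5] = 96.

96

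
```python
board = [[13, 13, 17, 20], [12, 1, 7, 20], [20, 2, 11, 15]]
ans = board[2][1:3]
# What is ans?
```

board[2] = [20, 2, 11, 15]. board[2] has length 4. The slice board[2][1:3] selects indices [1, 2] (1->2, 2->11), giving [2, 11].

[2, 11]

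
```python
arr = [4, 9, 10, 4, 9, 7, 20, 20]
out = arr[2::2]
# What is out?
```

arr has length 8. The slice arr[2::2] selects indices [2, 4, 6] (2->10, 4->9, 6->20), giving [10, 9, 20].

[10, 9, 20]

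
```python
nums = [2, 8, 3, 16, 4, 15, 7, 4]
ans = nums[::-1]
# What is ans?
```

nums has length 8. The slice nums[::-1] selects indices [7, 6, 5, 4, 3, 2, 1, 0] (7->4, 6->7, 5->15, 4->4, 3->16, 2->3, 1->8, 0->2), giving [4, 7, 15, 4, 16, 3, 8, 2].

[4, 7, 15, 4, 16, 3, 8, 2]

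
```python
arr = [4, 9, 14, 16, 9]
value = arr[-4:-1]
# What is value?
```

arr has length 5. The slice arr[-4:-1] selects indices [1, 2, 3] (1->9, 2->14, 3->16), giving [9, 14, 16].

[9, 14, 16]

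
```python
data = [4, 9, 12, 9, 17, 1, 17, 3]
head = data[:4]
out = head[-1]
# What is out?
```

data has length 8. The slice data[:4] selects indices [0, 1, 2, 3] (0->4, 1->9, 2->12, 3->9), giving [4, 9, 12, 9]. So head = [4, 9, 12, 9]. Then head[-1] = 9.

9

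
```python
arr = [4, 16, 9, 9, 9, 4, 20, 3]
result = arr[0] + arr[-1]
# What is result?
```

arr has length 8. arr[0] = 4.
arr has length 8. Negative index -1 maps to positive index 8 + (-1) = 7. arr[7] = 3.
Sum: 4 + 3 = 7.

7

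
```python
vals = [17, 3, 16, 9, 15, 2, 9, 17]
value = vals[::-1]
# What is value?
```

vals has length 8. The slice vals[::-1] selects indices [7, 6, 5, 4, 3, 2, 1, 0] (7->17, 6->9, 5->2, 4->15, 3->9, 2->16, 1->3, 0->17), giving [17, 9, 2, 15, 9, 16, 3, 17].

[17, 9, 2, 15, 9, 16, 3, 17]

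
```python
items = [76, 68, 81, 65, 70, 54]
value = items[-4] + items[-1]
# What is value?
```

items has length 6. Negative index -4 maps to positive index 6 + (-4) = 2. items[2] = 81.
items has length 6. Negative index -1 maps to positive index 6 + (-1) = 5. items[5] = 54.
Sum: 81 + 54 = 135.

135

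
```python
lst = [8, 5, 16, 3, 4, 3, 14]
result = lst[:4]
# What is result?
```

lst has length 7. The slice lst[:4] selects indices [0, 1, 2, 3] (0->8, 1->5, 2->16, 3->3), giving [8, 5, 16, 3].

[8, 5, 16, 3]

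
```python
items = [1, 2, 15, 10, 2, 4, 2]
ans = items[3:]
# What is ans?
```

items has length 7. The slice items[3:] selects indices [3, 4, 5, 6] (3->10, 4->2, 5->4, 6->2), giving [10, 2, 4, 2].

[10, 2, 4, 2]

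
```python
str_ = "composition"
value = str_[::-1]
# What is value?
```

str_ has length 11. The slice str_[::-1] selects indices [10, 9, 8, 7, 6, 5, 4, 3, 2, 1, 0] (10->'n', 9->'o', 8->'i', 7->'t', 6->'i', 5->'s', 4->'o', 3->'p', 2->'m', 1->'o', 0->'c'), giving 'noitisopmoc'.

'noitisopmoc'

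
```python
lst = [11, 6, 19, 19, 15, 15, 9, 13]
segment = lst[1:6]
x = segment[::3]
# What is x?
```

lst has length 8. The slice lst[1:6] selects indices [1, 2, 3, 4, 5] (1->6, 2->19, 3->19, 4->15, 5->15), giving [6, 19, 19, 15, 15]. So segment = [6, 19, 19, 15, 15]. segment has length 5. The slice segment[::3] selects indices [0, 3] (0->6, 3->15), giving [6, 15].

[6, 15]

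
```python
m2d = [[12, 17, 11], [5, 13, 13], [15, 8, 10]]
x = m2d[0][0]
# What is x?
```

m2d[0] = [12, 17, 11]. Taking column 0 of that row yields 12.

12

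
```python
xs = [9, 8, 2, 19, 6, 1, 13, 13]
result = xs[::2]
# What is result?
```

xs has length 8. The slice xs[::2] selects indices [0, 2, 4, 6] (0->9, 2->2, 4->6, 6->13), giving [9, 2, 6, 13].

[9, 2, 6, 13]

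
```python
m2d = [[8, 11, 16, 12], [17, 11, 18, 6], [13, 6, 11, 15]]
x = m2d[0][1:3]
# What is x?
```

m2d[0] = [8, 11, 16, 12]. m2d[0] has length 4. The slice m2d[0][1:3] selects indices [1, 2] (1->11, 2->16), giving [11, 16].

[11, 16]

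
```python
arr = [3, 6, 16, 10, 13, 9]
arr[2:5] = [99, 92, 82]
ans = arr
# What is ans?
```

arr starts as [3, 6, 16, 10, 13, 9] (length 6). The slice arr[2:5] covers indices [2, 3, 4] with values [16, 10, 13]. Replacing that slice with [99, 92, 82] (same length) produces [3, 6, 99, 92, 82, 9].

[3, 6, 99, 92, 82, 9]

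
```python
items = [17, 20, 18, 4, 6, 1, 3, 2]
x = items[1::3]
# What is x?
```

items has length 8. The slice items[1::3] selects indices [1, 4, 7] (1->20, 4->6, 7->2), giving [20, 6, 2].

[20, 6, 2]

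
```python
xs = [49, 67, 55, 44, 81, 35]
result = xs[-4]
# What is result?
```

xs has length 6. Negative index -4 maps to positive index 6 + (-4) = 2. xs[2] = 55.

55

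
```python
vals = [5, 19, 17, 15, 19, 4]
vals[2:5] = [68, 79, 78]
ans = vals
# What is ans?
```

vals starts as [5, 19, 17, 15, 19, 4] (length 6). The slice vals[2:5] covers indices [2, 3, 4] with values [17, 15, 19]. Replacing that slice with [68, 79, 78] (same length) produces [5, 19, 68, 79, 78, 4].

[5, 19, 68, 79, 78, 4]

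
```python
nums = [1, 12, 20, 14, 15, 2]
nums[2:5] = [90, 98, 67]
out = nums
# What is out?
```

nums starts as [1, 12, 20, 14, 15, 2] (length 6). The slice nums[2:5] covers indices [2, 3, 4] with values [20, 14, 15]. Replacing that slice with [90, 98, 67] (same length) produces [1, 12, 90, 98, 67, 2].

[1, 12, 90, 98, 67, 2]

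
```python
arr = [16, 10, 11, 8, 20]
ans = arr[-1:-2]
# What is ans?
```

arr has length 5. The slice arr[-1:-2] resolves to an empty index range, so the result is [].

[]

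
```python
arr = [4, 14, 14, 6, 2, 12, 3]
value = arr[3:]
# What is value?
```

arr has length 7. The slice arr[3:] selects indices [3, 4, 5, 6] (3->6, 4->2, 5->12, 6->3), giving [6, 2, 12, 3].

[6, 2, 12, 3]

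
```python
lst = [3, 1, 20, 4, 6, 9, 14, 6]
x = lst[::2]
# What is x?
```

lst has length 8. The slice lst[::2] selects indices [0, 2, 4, 6] (0->3, 2->20, 4->6, 6->14), giving [3, 20, 6, 14].

[3, 20, 6, 14]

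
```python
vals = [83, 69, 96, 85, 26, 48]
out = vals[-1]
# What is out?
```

vals has length 6. Negative index -1 maps to positive index 6 + (-1) = 5. vals[5] = 48.

48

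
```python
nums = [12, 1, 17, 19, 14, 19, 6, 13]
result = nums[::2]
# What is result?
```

nums has length 8. The slice nums[::2] selects indices [0, 2, 4, 6] (0->12, 2->17, 4->14, 6->6), giving [12, 17, 14, 6].

[12, 17, 14, 6]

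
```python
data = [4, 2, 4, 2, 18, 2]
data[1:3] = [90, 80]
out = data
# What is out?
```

data starts as [4, 2, 4, 2, 18, 2] (length 6). The slice data[1:3] covers indices [1, 2] with values [2, 4]. Replacing that slice with [90, 80] (same length) produces [4, 90, 80, 2, 18, 2].

[4, 90, 80, 2, 18, 2]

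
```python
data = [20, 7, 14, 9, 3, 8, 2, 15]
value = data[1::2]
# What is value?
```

data has length 8. The slice data[1::2] selects indices [1, 3, 5, 7] (1->7, 3->9, 5->8, 7->15), giving [7, 9, 8, 15].

[7, 9, 8, 15]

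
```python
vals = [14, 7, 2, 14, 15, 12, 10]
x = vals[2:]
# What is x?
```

vals has length 7. The slice vals[2:] selects indices [2, 3, 4, 5, 6] (2->2, 3->14, 4->15, 5->12, 6->10), giving [2, 14, 15, 12, 10].

[2, 14, 15, 12, 10]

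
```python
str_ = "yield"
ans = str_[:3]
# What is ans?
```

str_ has length 5. The slice str_[:3] selects indices [0, 1, 2] (0->'y', 1->'i', 2->'e'), giving 'yie'.

'yie'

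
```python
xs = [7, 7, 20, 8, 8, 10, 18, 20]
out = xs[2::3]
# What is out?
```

xs has length 8. The slice xs[2::3] selects indices [2, 5] (2->20, 5->10), giving [20, 10].

[20, 10]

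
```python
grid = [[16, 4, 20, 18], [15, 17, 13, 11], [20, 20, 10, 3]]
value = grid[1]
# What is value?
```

grid has 3 rows. Row 1 is [15, 17, 13, 11].

[15, 17, 13, 11]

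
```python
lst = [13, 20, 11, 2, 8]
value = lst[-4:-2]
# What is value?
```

lst has length 5. The slice lst[-4:-2] selects indices [1, 2] (1->20, 2->11), giving [20, 11].

[20, 11]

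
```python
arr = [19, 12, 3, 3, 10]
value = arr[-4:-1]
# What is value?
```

arr has length 5. The slice arr[-4:-1] selects indices [1, 2, 3] (1->12, 2->3, 3->3), giving [12, 3, 3].

[12, 3, 3]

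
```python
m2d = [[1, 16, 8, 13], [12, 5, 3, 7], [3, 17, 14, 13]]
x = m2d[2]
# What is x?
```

m2d has 3 rows. Row 2 is [3, 17, 14, 13].

[3, 17, 14, 13]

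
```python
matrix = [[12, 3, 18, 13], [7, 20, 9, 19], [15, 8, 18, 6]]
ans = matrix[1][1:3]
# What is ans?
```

matrix[1] = [7, 20, 9, 19]. matrix[1] has length 4. The slice matrix[1][1:3] selects indices [1, 2] (1->20, 2->9), giving [20, 9].

[20, 9]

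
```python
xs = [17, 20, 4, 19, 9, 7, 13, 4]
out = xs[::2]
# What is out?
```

xs has length 8. The slice xs[::2] selects indices [0, 2, 4, 6] (0->17, 2->4, 4->9, 6->13), giving [17, 4, 9, 13].

[17, 4, 9, 13]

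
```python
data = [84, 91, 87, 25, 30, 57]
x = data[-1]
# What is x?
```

data has length 6. Negative index -1 maps to positive index 6 + (-1) = 5. data[5] = 57.

57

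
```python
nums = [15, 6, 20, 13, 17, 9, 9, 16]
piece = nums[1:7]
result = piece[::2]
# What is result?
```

nums has length 8. The slice nums[1:7] selects indices [1, 2, 3, 4, 5, 6] (1->6, 2->20, 3->13, 4->17, 5->9, 6->9), giving [6, 20, 13, 17, 9, 9]. So piece = [6, 20, 13, 17, 9, 9]. piece has length 6. The slice piece[::2] selects indices [0, 2, 4] (0->6, 2->13, 4->9), giving [6, 13, 9].

[6, 13, 9]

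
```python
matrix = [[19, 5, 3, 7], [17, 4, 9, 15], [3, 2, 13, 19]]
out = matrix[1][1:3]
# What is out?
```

matrix[1] = [17, 4, 9, 15]. matrix[1] has length 4. The slice matrix[1][1:3] selects indices [1, 2] (1->4, 2->9), giving [4, 9].

[4, 9]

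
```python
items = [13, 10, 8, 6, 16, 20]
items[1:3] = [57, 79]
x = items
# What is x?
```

items starts as [13, 10, 8, 6, 16, 20] (length 6). The slice items[1:3] covers indices [1, 2] with values [10, 8]. Replacing that slice with [57, 79] (same length) produces [13, 57, 79, 6, 16, 20].

[13, 57, 79, 6, 16, 20]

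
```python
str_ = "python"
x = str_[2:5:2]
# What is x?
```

str_ has length 6. The slice str_[2:5:2] selects indices [2, 4] (2->'t', 4->'o'), giving 'to'.

'to'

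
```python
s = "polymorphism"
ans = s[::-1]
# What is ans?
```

s has length 12. The slice s[::-1] selects indices [11, 10, 9, 8, 7, 6, 5, 4, 3, 2, 1, 0] (11->'m', 10->'s', 9->'i', 8->'h', 7->'p', 6->'r', 5->'o', 4->'m', 3->'y', 2->'l', 1->'o', 0->'p'), giving 'msihpromylop'.

'msihpromylop'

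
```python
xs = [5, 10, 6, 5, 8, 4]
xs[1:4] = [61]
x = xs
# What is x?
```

xs starts as [5, 10, 6, 5, 8, 4] (length 6). The slice xs[1:4] covers indices [1, 2, 3] with values [10, 6, 5]. Replacing that slice with [61] (different length) produces [5, 61, 8, 4].

[5, 61, 8, 4]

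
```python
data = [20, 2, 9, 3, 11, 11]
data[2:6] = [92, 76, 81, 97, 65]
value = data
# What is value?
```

data starts as [20, 2, 9, 3, 11, 11] (length 6). The slice data[2:6] covers indices [2, 3, 4, 5] with values [9, 3, 11, 11]. Replacing that slice with [92, 76, 81, 97, 65] (different length) produces [20, 2, 92, 76, 81, 97, 65].

[20, 2, 92, 76, 81, 97, 65]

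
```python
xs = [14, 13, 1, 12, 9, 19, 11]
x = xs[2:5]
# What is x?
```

xs has length 7. The slice xs[2:5] selects indices [2, 3, 4] (2->1, 3->12, 4->9), giving [1, 12, 9].

[1, 12, 9]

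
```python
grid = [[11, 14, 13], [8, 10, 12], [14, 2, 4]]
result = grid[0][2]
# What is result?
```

grid[0] = [11, 14, 13]. Taking column 2 of that row yields 13.

13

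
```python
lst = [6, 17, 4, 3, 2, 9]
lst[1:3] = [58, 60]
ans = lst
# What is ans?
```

lst starts as [6, 17, 4, 3, 2, 9] (length 6). The slice lst[1:3] covers indices [1, 2] with values [17, 4]. Replacing that slice with [58, 60] (same length) produces [6, 58, 60, 3, 2, 9].

[6, 58, 60, 3, 2, 9]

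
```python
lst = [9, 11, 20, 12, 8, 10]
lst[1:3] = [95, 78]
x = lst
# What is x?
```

lst starts as [9, 11, 20, 12, 8, 10] (length 6). The slice lst[1:3] covers indices [1, 2] with values [11, 20]. Replacing that slice with [95, 78] (same length) produces [9, 95, 78, 12, 8, 10].

[9, 95, 78, 12, 8, 10]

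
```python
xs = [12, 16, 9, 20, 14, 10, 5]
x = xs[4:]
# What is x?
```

xs has length 7. The slice xs[4:] selects indices [4, 5, 6] (4->14, 5->10, 6->5), giving [14, 10, 5].

[14, 10, 5]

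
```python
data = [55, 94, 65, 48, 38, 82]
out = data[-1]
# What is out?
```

data has length 6. Negative index -1 maps to positive index 6 + (-1) = 5. data[5] = 82.

82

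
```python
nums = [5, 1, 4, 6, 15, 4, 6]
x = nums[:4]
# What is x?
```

nums has length 7. The slice nums[:4] selects indices [0, 1, 2, 3] (0->5, 1->1, 2->4, 3->6), giving [5, 1, 4, 6].

[5, 1, 4, 6]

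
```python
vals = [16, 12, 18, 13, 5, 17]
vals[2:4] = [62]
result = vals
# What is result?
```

vals starts as [16, 12, 18, 13, 5, 17] (length 6). The slice vals[2:4] covers indices [2, 3] with values [18, 13]. Replacing that slice with [62] (different length) produces [16, 12, 62, 5, 17].

[16, 12, 62, 5, 17]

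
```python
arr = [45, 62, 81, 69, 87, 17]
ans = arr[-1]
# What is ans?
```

arr has length 6. Negative index -1 maps to positive index 6 + (-1) = 5. arr[5] = 17.

17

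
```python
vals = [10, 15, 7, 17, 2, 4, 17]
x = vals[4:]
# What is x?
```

vals has length 7. The slice vals[4:] selects indices [4, 5, 6] (4->2, 5->4, 6->17), giving [2, 4, 17].

[2, 4, 17]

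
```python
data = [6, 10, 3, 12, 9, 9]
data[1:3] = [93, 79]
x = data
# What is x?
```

data starts as [6, 10, 3, 12, 9, 9] (length 6). The slice data[1:3] covers indices [1, 2] with values [10, 3]. Replacing that slice with [93, 79] (same length) produces [6, 93, 79, 12, 9, 9].

[6, 93, 79, 12, 9, 9]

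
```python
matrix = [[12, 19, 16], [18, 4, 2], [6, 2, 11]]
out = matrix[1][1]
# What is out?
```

matrix[1] = [18, 4, 2]. Taking column 1 of that row yields 4.

4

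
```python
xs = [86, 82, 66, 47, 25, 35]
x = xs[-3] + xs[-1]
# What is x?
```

xs has length 6. Negative index -3 maps to positive index 6 + (-3) = 3. xs[3] = 47.
xs has length 6. Negative index -1 maps to positive index 6 + (-1) = 5. xs[5] = 35.
Sum: 47 + 35 = 82.

82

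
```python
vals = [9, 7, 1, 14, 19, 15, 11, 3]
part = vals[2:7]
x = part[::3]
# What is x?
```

vals has length 8. The slice vals[2:7] selects indices [2, 3, 4, 5, 6] (2->1, 3->14, 4->19, 5->15, 6->11), giving [1, 14, 19, 15, 11]. So part = [1, 14, 19, 15, 11]. part has length 5. The slice part[::3] selects indices [0, 3] (0->1, 3->15), giving [1, 15].

[1, 15]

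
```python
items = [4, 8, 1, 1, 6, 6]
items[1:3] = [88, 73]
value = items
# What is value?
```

items starts as [4, 8, 1, 1, 6, 6] (length 6). The slice items[1:3] covers indices [1, 2] with values [8, 1]. Replacing that slice with [88, 73] (same length) produces [4, 88, 73, 1, 6, 6].

[4, 88, 73, 1, 6, 6]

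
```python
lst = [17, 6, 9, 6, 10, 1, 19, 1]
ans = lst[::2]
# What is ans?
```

lst has length 8. The slice lst[::2] selects indices [0, 2, 4, 6] (0->17, 2->9, 4->10, 6->19), giving [17, 9, 10, 19].

[17, 9, 10, 19]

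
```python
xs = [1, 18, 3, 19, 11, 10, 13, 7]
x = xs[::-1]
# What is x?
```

xs has length 8. The slice xs[::-1] selects indices [7, 6, 5, 4, 3, 2, 1, 0] (7->7, 6->13, 5->10, 4->11, 3->19, 2->3, 1->18, 0->1), giving [7, 13, 10, 11, 19, 3, 18, 1].

[7, 13, 10, 11, 19, 3, 18, 1]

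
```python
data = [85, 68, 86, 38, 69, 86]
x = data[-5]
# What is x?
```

data has length 6. Negative index -5 maps to positive index 6 + (-5) = 1. data[1] = 68.

68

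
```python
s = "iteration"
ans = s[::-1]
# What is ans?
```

s has length 9. The slice s[::-1] selects indices [8, 7, 6, 5, 4, 3, 2, 1, 0] (8->'n', 7->'o', 6->'i', 5->'t', 4->'a', 3->'r', 2->'e', 1->'t', 0->'i'), giving 'noitareti'.

'noitareti'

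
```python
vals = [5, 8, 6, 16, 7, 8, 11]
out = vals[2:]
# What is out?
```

vals has length 7. The slice vals[2:] selects indices [2, 3, 4, 5, 6] (2->6, 3->16, 4->7, 5->8, 6->11), giving [6, 16, 7, 8, 11].

[6, 16, 7, 8, 11]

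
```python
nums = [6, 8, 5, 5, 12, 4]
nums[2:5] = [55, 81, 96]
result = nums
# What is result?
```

nums starts as [6, 8, 5, 5, 12, 4] (length 6). The slice nums[2:5] covers indices [2, 3, 4] with values [5, 5, 12]. Replacing that slice with [55, 81, 96] (same length) produces [6, 8, 55, 81, 96, 4].

[6, 8, 55, 81, 96, 4]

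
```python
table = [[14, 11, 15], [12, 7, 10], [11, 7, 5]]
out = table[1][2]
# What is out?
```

table[1] = [12, 7, 10]. Taking column 2 of that row yields 10.

10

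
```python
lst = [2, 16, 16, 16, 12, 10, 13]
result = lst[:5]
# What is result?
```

lst has length 7. The slice lst[:5] selects indices [0, 1, 2, 3, 4] (0->2, 1->16, 2->16, 3->16, 4->12), giving [2, 16, 16, 16, 12].

[2, 16, 16, 16, 12]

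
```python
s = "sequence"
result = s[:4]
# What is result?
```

s has length 8. The slice s[:4] selects indices [0, 1, 2, 3] (0->'s', 1->'e', 2->'q', 3->'u'), giving 'sequ'.

'sequ'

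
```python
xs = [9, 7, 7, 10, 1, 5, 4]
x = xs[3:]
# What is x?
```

xs has length 7. The slice xs[3:] selects indices [3, 4, 5, 6] (3->10, 4->1, 5->5, 6->4), giving [10, 1, 5, 4].

[10, 1, 5, 4]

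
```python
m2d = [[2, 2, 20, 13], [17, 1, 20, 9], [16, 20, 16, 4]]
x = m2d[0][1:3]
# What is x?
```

m2d[0] = [2, 2, 20, 13]. m2d[0] has length 4. The slice m2d[0][1:3] selects indices [1, 2] (1->2, 2->20), giving [2, 20].

[2, 20]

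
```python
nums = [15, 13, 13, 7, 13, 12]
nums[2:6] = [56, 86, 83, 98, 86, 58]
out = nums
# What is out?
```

nums starts as [15, 13, 13, 7, 13, 12] (length 6). The slice nums[2:6] covers indices [2, 3, 4, 5] with values [13, 7, 13, 12]. Replacing that slice with [56, 86, 83, 98, 86, 58] (different length) produces [15, 13, 56, 86, 83, 98, 86, 58].

[15, 13, 56, 86, 83, 98, 86, 58]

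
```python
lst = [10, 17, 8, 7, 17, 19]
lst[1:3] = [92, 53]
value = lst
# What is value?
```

lst starts as [10, 17, 8, 7, 17, 19] (length 6). The slice lst[1:3] covers indices [1, 2] with values [17, 8]. Replacing that slice with [92, 53] (same length) produces [10, 92, 53, 7, 17, 19].

[10, 92, 53, 7, 17, 19]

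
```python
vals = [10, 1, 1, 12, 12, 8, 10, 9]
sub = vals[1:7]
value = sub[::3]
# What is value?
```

vals has length 8. The slice vals[1:7] selects indices [1, 2, 3, 4, 5, 6] (1->1, 2->1, 3->12, 4->12, 5->8, 6->10), giving [1, 1, 12, 12, 8, 10]. So sub = [1, 1, 12, 12, 8, 10]. sub has length 6. The slice sub[::3] selects indices [0, 3] (0->1, 3->12), giving [1, 12].

[1, 12]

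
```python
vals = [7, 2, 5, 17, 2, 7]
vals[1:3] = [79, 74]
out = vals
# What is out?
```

vals starts as [7, 2, 5, 17, 2, 7] (length 6). The slice vals[1:3] covers indices [1, 2] with values [2, 5]. Replacing that slice with [79, 74] (same length) produces [7, 79, 74, 17, 2, 7].

[7, 79, 74, 17, 2, 7]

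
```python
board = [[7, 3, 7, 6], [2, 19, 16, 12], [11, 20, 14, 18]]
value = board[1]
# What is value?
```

board has 3 rows. Row 1 is [2, 19, 16, 12].

[2, 19, 16, 12]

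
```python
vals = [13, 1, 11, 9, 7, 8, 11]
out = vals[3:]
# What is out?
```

vals has length 7. The slice vals[3:] selects indices [3, 4, 5, 6] (3->9, 4->7, 5->8, 6->11), giving [9, 7, 8, 11].

[9, 7, 8, 11]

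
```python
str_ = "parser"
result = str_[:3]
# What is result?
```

str_ has length 6. The slice str_[:3] selects indices [0, 1, 2] (0->'p', 1->'a', 2->'r'), giving 'par'.

'par'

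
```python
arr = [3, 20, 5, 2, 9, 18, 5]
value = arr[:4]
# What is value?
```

arr has length 7. The slice arr[:4] selects indices [0, 1, 2, 3] (0->3, 1->20, 2->5, 3->2), giving [3, 20, 5, 2].

[3, 20, 5, 2]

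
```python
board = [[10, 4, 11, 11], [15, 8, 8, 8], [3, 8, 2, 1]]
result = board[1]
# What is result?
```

board has 3 rows. Row 1 is [15, 8, 8, 8].

[15, 8, 8, 8]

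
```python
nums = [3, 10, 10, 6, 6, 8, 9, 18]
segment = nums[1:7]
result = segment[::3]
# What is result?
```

nums has length 8. The slice nums[1:7] selects indices [1, 2, 3, 4, 5, 6] (1->10, 2->10, 3->6, 4->6, 5->8, 6->9), giving [10, 10, 6, 6, 8, 9]. So segment = [10, 10, 6, 6, 8, 9]. segment has length 6. The slice segment[::3] selects indices [0, 3] (0->10, 3->6), giving [10, 6].

[10, 6]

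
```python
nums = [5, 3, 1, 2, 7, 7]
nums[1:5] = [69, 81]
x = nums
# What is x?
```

nums starts as [5, 3, 1, 2, 7, 7] (length 6). The slice nums[1:5] covers indices [1, 2, 3, 4] with values [3, 1, 2, 7]. Replacing that slice with [69, 81] (different length) produces [5, 69, 81, 7].

[5, 69, 81, 7]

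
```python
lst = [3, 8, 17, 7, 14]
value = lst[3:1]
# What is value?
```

lst has length 5. The slice lst[3:1] resolves to an empty index range, so the result is [].

[]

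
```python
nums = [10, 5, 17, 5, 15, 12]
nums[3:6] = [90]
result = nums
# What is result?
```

nums starts as [10, 5, 17, 5, 15, 12] (length 6). The slice nums[3:6] covers indices [3, 4, 5] with values [5, 15, 12]. Replacing that slice with [90] (different length) produces [10, 5, 17, 90].

[10, 5, 17, 90]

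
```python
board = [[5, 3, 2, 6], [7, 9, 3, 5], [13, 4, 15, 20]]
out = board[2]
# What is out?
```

board has 3 rows. Row 2 is [13, 4, 15, 20].

[13, 4, 15, 20]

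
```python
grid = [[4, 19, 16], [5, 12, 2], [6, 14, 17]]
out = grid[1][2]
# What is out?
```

grid[1] = [5, 12, 2]. Taking column 2 of that row yields 2.

2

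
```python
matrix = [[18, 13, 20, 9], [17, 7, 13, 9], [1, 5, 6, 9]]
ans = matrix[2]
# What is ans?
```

matrix has 3 rows. Row 2 is [1, 5, 6, 9].

[1, 5, 6, 9]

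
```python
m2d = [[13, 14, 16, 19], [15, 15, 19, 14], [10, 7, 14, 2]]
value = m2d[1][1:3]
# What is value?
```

m2d[1] = [15, 15, 19, 14]. m2d[1] has length 4. The slice m2d[1][1:3] selects indices [1, 2] (1->15, 2->19), giving [15, 19].

[15, 19]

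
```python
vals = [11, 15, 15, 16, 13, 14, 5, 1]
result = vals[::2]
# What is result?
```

vals has length 8. The slice vals[::2] selects indices [0, 2, 4, 6] (0->11, 2->15, 4->13, 6->5), giving [11, 15, 13, 5].

[11, 15, 13, 5]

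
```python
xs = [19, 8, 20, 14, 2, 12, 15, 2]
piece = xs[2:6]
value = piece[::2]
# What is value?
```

xs has length 8. The slice xs[2:6] selects indices [2, 3, 4, 5] (2->20, 3->14, 4->2, 5->12), giving [20, 14, 2, 12]. So piece = [20, 14, 2, 12]. piece has length 4. The slice piece[::2] selects indices [0, 2] (0->20, 2->2), giving [20, 2].

[20, 2]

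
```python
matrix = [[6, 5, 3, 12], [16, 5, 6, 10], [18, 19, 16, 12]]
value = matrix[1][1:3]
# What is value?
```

matrix[1] = [16, 5, 6, 10]. matrix[1] has length 4. The slice matrix[1][1:3] selects indices [1, 2] (1->5, 2->6), giving [5, 6].

[5, 6]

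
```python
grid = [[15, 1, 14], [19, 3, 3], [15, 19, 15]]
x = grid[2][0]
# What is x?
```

grid[2] = [15, 19, 15]. Taking column 0 of that row yields 15.

15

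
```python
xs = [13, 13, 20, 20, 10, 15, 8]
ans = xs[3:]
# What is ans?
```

xs has length 7. The slice xs[3:] selects indices [3, 4, 5, 6] (3->20, 4->10, 5->15, 6->8), giving [20, 10, 15, 8].

[20, 10, 15, 8]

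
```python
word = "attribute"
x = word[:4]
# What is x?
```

word has length 9. The slice word[:4] selects indices [0, 1, 2, 3] (0->'a', 1->'t', 2->'t', 3->'r'), giving 'attr'.

'attr'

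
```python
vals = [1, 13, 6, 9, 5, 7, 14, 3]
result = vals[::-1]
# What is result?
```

vals has length 8. The slice vals[::-1] selects indices [7, 6, 5, 4, 3, 2, 1, 0] (7->3, 6->14, 5->7, 4->5, 3->9, 2->6, 1->13, 0->1), giving [3, 14, 7, 5, 9, 6, 13, 1].

[3, 14, 7, 5, 9, 6, 13, 1]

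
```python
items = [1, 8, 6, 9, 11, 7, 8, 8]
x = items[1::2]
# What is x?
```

items has length 8. The slice items[1::2] selects indices [1, 3, 5, 7] (1->8, 3->9, 5->7, 7->8), giving [8, 9, 7, 8].

[8, 9, 7, 8]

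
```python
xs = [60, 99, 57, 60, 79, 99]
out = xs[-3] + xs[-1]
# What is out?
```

xs has length 6. Negative index -3 maps to positive index 6 + (-3) = 3. xs[3] = 60.
xs has length 6. Negative index -1 maps to positive index 6 + (-1) = 5. xs[5] = 99.
Sum: 60 + 99 = 159.

159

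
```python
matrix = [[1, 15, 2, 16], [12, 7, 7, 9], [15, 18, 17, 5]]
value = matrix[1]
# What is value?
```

matrix has 3 rows. Row 1 is [12, 7, 7, 9].

[12, 7, 7, 9]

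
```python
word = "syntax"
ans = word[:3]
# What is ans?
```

word has length 6. The slice word[:3] selects indices [0, 1, 2] (0->'s', 1->'y', 2->'n'), giving 'syn'.

'syn'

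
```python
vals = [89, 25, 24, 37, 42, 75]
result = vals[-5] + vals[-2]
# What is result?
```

vals has length 6. Negative index -5 maps to positive index 6 + (-5) = 1. vals[1] = 25.
vals has length 6. Negative index -2 maps to positive index 6 + (-2) = 4. vals[4] = 42.
Sum: 25 + 42 = 67.

67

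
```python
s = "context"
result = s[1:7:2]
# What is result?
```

s has length 7. The slice s[1:7:2] selects indices [1, 3, 5] (1->'o', 3->'t', 5->'x'), giving 'otx'.

'otx'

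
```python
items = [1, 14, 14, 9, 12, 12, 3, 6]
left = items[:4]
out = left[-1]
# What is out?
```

items has length 8. The slice items[:4] selects indices [0, 1, 2, 3] (0->1, 1->14, 2->14, 3->9), giving [1, 14, 14, 9]. So left = [1, 14, 14, 9]. Then left[-1] = 9.

9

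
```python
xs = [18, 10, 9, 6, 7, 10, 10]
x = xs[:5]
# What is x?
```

xs has length 7. The slice xs[:5] selects indices [0, 1, 2, 3, 4] (0->18, 1->10, 2->9, 3->6, 4->7), giving [18, 10, 9, 6, 7].

[18, 10, 9, 6, 7]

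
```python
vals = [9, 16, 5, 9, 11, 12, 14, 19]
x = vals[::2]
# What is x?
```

vals has length 8. The slice vals[::2] selects indices [0, 2, 4, 6] (0->9, 2->5, 4->11, 6->14), giving [9, 5, 11, 14].

[9, 5, 11, 14]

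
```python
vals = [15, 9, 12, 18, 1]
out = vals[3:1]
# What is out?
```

vals has length 5. The slice vals[3:1] resolves to an empty index range, so the result is [].

[]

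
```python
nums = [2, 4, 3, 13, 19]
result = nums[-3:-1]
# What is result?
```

nums has length 5. The slice nums[-3:-1] selects indices [2, 3] (2->3, 3->13), giving [3, 13].

[3, 13]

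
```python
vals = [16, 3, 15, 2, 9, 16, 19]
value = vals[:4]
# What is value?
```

vals has length 7. The slice vals[:4] selects indices [0, 1, 2, 3] (0->16, 1->3, 2->15, 3->2), giving [16, 3, 15, 2].

[16, 3, 15, 2]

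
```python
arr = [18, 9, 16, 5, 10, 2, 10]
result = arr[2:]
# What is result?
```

arr has length 7. The slice arr[2:] selects indices [2, 3, 4, 5, 6] (2->16, 3->5, 4->10, 5->2, 6->10), giving [16, 5, 10, 2, 10].

[16, 5, 10, 2, 10]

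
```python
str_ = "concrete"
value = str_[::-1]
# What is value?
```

str_ has length 8. The slice str_[::-1] selects indices [7, 6, 5, 4, 3, 2, 1, 0] (7->'e', 6->'t', 5->'e', 4->'r', 3->'c', 2->'n', 1->'o', 0->'c'), giving 'etercnoc'.

'etercnoc'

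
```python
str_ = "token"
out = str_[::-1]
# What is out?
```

str_ has length 5. The slice str_[::-1] selects indices [4, 3, 2, 1, 0] (4->'n', 3->'e', 2->'k', 1->'o', 0->'t'), giving 'nekot'.

'nekot'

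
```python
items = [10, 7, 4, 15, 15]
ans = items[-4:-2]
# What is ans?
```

items has length 5. The slice items[-4:-2] selects indices [1, 2] (1->7, 2->4), giving [7, 4].

[7, 4]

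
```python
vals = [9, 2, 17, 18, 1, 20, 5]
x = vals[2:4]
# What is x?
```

vals has length 7. The slice vals[2:4] selects indices [2, 3] (2->17, 3->18), giving [17, 18].

[17, 18]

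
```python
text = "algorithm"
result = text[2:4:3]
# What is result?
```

text has length 9. The slice text[2:4:3] selects indices [2] (2->'g'), giving 'g'.

'g'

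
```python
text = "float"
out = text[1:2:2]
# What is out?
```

text has length 5. The slice text[1:2:2] selects indices [1] (1->'l'), giving 'l'.

'l'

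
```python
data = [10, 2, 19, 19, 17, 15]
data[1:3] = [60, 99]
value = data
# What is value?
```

data starts as [10, 2, 19, 19, 17, 15] (length 6). The slice data[1:3] covers indices [1, 2] with values [2, 19]. Replacing that slice with [60, 99] (same length) produces [10, 60, 99, 19, 17, 15].

[10, 60, 99, 19, 17, 15]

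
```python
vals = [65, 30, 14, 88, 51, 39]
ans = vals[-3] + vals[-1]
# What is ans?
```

vals has length 6. Negative index -3 maps to positive index 6 + (-3) = 3. vals[3] = 88.
vals has length 6. Negative index -1 maps to positive index 6 + (-1) = 5. vals[5] = 39.
Sum: 88 + 39 = 127.

127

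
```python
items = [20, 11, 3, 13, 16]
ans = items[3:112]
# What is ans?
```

items has length 5. The slice items[3:112] selects indices [3, 4] (3->13, 4->16), giving [13, 16].

[13, 16]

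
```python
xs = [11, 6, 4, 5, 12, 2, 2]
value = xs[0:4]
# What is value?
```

xs has length 7. The slice xs[0:4] selects indices [0, 1, 2, 3] (0->11, 1->6, 2->4, 3->5), giving [11, 6, 4, 5].

[11, 6, 4, 5]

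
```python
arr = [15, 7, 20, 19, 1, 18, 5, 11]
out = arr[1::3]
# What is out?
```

arr has length 8. The slice arr[1::3] selects indices [1, 4, 7] (1->7, 4->1, 7->11), giving [7, 1, 11].

[7, 1, 11]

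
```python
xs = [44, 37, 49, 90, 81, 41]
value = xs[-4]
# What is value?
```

xs has length 6. Negative index -4 maps to positive index 6 + (-4) = 2. xs[2] = 49.

49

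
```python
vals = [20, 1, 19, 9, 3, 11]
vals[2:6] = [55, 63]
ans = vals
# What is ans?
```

vals starts as [20, 1, 19, 9, 3, 11] (length 6). The slice vals[2:6] covers indices [2, 3, 4, 5] with values [19, 9, 3, 11]. Replacing that slice with [55, 63] (different length) produces [20, 1, 55, 63].

[20, 1, 55, 63]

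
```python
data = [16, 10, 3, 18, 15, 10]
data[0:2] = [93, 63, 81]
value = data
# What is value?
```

data starts as [16, 10, 3, 18, 15, 10] (length 6). The slice data[0:2] covers indices [0, 1] with values [16, 10]. Replacing that slice with [93, 63, 81] (different length) produces [93, 63, 81, 3, 18, 15, 10].

[93, 63, 81, 3, 18, 15, 10]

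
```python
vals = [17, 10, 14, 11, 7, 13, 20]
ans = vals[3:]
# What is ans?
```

vals has length 7. The slice vals[3:] selects indices [3, 4, 5, 6] (3->11, 4->7, 5->13, 6->20), giving [11, 7, 13, 20].

[11, 7, 13, 20]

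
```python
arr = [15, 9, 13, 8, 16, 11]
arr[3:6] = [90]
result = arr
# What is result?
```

arr starts as [15, 9, 13, 8, 16, 11] (length 6). The slice arr[3:6] covers indices [3, 4, 5] with values [8, 16, 11]. Replacing that slice with [90] (different length) produces [15, 9, 13, 90].

[15, 9, 13, 90]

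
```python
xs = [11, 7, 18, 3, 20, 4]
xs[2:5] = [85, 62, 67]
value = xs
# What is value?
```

xs starts as [11, 7, 18, 3, 20, 4] (length 6). The slice xs[2:5] covers indices [2, 3, 4] with values [18, 3, 20]. Replacing that slice with [85, 62, 67] (same length) produces [11, 7, 85, 62, 67, 4].

[11, 7, 85, 62, 67, 4]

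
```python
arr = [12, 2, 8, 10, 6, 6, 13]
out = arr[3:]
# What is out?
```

arr has length 7. The slice arr[3:] selects indices [3, 4, 5, 6] (3->10, 4->6, 5->6, 6->13), giving [10, 6, 6, 13].

[10, 6, 6, 13]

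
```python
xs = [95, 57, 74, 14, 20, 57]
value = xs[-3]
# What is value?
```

xs has length 6. Negative index -3 maps to positive index 6 + (-3) = 3. xs[3] = 14.

14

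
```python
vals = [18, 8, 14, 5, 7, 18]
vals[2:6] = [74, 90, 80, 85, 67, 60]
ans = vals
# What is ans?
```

vals starts as [18, 8, 14, 5, 7, 18] (length 6). The slice vals[2:6] covers indices [2, 3, 4, 5] with values [14, 5, 7, 18]. Replacing that slice with [74, 90, 80, 85, 67, 60] (different length) produces [18, 8, 74, 90, 80, 85, 67, 60].

[18, 8, 74, 90, 80, 85, 67, 60]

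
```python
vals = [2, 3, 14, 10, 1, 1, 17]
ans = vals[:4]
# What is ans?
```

vals has length 7. The slice vals[:4] selects indices [0, 1, 2, 3] (0->2, 1->3, 2->14, 3->10), giving [2, 3, 14, 10].

[2, 3, 14, 10]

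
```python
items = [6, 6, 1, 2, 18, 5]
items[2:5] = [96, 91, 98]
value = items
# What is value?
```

items starts as [6, 6, 1, 2, 18, 5] (length 6). The slice items[2:5] covers indices [2, 3, 4] with values [1, 2, 18]. Replacing that slice with [96, 91, 98] (same length) produces [6, 6, 96, 91, 98, 5].

[6, 6, 96, 91, 98, 5]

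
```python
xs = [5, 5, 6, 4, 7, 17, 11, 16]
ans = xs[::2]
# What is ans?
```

xs has length 8. The slice xs[::2] selects indices [0, 2, 4, 6] (0->5, 2->6, 4->7, 6->11), giving [5, 6, 7, 11].

[5, 6, 7, 11]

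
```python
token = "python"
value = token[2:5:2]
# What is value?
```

token has length 6. The slice token[2:5:2] selects indices [2, 4] (2->'t', 4->'o'), giving 'to'.

'to'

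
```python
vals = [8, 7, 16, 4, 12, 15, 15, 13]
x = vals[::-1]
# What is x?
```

vals has length 8. The slice vals[::-1] selects indices [7, 6, 5, 4, 3, 2, 1, 0] (7->13, 6->15, 5->15, 4->12, 3->4, 2->16, 1->7, 0->8), giving [13, 15, 15, 12, 4, 16, 7, 8].

[13, 15, 15, 12, 4, 16, 7, 8]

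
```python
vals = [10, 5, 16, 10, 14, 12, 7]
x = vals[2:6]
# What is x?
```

vals has length 7. The slice vals[2:6] selects indices [2, 3, 4, 5] (2->16, 3->10, 4->14, 5->12), giving [16, 10, 14, 12].

[16, 10, 14, 12]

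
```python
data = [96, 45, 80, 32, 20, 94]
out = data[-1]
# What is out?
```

data has length 6. Negative index -1 maps to positive index 6 + (-1) = 5. data[5] = 94.

94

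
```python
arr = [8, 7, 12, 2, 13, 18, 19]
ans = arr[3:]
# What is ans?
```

arr has length 7. The slice arr[3:] selects indices [3, 4, 5, 6] (3->2, 4->13, 5->18, 6->19), giving [2, 13, 18, 19].

[2, 13, 18, 19]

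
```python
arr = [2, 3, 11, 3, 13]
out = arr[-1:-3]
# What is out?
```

arr has length 5. The slice arr[-1:-3] resolves to an empty index range, so the result is [].

[]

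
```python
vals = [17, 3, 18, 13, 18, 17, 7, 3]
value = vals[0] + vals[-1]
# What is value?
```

vals has length 8. vals[0] = 17.
vals has length 8. Negative index -1 maps to positive index 8 + (-1) = 7. vals[7] = 3.
Sum: 17 + 3 = 20.

20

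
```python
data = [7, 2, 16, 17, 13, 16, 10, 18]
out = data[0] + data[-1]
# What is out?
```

data has length 8. data[0] = 7.
data has length 8. Negative index -1 maps to positive index 8 + (-1) = 7. data[7] = 18.
Sum: 7 + 18 = 25.

25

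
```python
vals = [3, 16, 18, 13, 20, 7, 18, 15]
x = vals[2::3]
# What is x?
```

vals has length 8. The slice vals[2::3] selects indices [2, 5] (2->18, 5->7), giving [18, 7].

[18, 7]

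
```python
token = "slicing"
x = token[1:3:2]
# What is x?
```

token has length 7. The slice token[1:3:2] selects indices [1] (1->'l'), giving 'l'.

'l'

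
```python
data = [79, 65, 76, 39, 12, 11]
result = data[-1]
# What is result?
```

data has length 6. Negative index -1 maps to positive index 6 + (-1) = 5. data[5] = 11.

11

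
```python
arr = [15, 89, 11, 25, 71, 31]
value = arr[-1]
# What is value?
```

arr has length 6. Negative index -1 maps to positive index 6 + (-1) = 5. arr[5] = 31.

31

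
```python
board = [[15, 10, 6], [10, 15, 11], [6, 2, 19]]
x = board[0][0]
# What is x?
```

board[0] = [15, 10, 6]. Taking column 0 of that row yields 15.

15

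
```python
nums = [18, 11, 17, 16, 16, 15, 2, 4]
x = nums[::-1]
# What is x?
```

nums has length 8. The slice nums[::-1] selects indices [7, 6, 5, 4, 3, 2, 1, 0] (7->4, 6->2, 5->15, 4->16, 3->16, 2->17, 1->11, 0->18), giving [4, 2, 15, 16, 16, 17, 11, 18].

[4, 2, 15, 16, 16, 17, 11, 18]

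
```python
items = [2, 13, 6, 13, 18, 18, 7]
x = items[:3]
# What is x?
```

items has length 7. The slice items[:3] selects indices [0, 1, 2] (0->2, 1->13, 2->6), giving [2, 13, 6].

[2, 13, 6]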